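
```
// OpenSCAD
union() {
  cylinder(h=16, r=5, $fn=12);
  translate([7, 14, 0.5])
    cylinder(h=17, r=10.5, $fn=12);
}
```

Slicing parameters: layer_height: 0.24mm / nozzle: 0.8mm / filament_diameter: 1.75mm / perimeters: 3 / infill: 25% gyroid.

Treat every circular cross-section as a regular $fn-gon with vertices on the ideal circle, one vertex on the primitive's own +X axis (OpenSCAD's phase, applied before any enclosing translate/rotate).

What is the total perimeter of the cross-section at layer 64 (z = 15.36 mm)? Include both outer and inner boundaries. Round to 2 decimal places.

At z = 15.36 mm: the cylinder: section is a regular 12-gon, circumradius r=5 (perimeter = 2·12·5.000·sin(180°/12) = 31.06 mm); the r=10.5 cylinder at (7, 14) gives a regular 12-gon of circumradius 10.5 (constant along its height) (perimeter = 2·12·10.500·sin(180°/12) = 65.22 mm); Combining (union): the 2 present regions are separate (no shared area or edge), so areas and boundary lengths simply add and each stays a separate island — boundary = 96.28 mm. Overall, the cross-section has 2 separate islands. Total boundary length (outer) = 96.28 mm.

96.28 mm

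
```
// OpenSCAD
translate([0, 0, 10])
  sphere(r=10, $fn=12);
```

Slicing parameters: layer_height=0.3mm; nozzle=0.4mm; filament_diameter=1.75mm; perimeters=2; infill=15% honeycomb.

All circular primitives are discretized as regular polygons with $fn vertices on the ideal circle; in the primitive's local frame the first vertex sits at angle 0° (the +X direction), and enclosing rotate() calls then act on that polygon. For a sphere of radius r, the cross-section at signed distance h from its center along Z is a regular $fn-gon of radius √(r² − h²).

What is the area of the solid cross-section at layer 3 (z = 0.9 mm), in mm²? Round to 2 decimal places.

At z = 0.9 mm: the r=10 sphere slices to a regular 12-gon of circumradius 4.146 (√(r²−h²) with h=9.1 from center) (area = (12/2)·4.146²·sin(360°/12) = 51.57 mm²). Overall, the cross-section is a single solid region. Net area = 51.57 mm².

51.57 mm²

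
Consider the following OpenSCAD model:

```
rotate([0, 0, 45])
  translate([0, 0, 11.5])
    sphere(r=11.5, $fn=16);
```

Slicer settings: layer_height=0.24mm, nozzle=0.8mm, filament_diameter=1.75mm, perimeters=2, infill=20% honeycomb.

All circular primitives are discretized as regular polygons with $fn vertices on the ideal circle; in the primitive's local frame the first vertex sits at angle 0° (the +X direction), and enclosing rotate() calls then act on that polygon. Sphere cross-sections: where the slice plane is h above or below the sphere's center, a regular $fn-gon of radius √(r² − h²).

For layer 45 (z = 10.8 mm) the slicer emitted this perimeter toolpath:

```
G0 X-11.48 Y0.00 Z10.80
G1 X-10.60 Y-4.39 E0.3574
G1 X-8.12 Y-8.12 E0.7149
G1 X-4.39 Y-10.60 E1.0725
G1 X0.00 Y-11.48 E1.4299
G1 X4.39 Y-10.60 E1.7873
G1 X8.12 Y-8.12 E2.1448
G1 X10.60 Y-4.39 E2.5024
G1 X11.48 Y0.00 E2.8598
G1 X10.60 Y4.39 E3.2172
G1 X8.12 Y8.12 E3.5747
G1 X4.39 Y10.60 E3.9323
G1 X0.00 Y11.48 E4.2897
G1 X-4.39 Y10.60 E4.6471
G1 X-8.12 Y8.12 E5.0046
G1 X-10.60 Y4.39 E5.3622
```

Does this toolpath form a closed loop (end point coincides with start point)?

Start point (G0): (-11.48, 0.00). End point (last G1): the path does not return to the start — open.

no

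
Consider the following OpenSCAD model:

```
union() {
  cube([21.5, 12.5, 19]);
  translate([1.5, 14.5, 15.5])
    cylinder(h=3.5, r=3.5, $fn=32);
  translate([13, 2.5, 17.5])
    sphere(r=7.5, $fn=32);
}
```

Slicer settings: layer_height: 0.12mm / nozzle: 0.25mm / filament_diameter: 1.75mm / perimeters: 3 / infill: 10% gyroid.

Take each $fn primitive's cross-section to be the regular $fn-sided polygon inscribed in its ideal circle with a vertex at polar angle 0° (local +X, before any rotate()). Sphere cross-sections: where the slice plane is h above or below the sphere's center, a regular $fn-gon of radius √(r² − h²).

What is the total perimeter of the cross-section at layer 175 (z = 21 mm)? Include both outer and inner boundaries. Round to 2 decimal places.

41.61 mm

At z = 21 mm: the cube is not intersected at this z (z outside [0, 19]); the cylinder at (1.5, 14.5) is not intersected at this z (z outside [15.5, 19]); the r=7.5 sphere at (13, 2.5) slices to a regular 32-gon of circumradius 6.633 (√(r²−h²) with h=3.5 from center) (perimeter = 2·32·6.633·sin(180°/32) = 41.61 mm); Combining (union): only the r=7.5 sphere at (13, 2.5) is present, so the union is just that shape — boundary = 41.61 mm. Overall, the cross-section is a single solid region. Total boundary length (outer) = 41.61 mm.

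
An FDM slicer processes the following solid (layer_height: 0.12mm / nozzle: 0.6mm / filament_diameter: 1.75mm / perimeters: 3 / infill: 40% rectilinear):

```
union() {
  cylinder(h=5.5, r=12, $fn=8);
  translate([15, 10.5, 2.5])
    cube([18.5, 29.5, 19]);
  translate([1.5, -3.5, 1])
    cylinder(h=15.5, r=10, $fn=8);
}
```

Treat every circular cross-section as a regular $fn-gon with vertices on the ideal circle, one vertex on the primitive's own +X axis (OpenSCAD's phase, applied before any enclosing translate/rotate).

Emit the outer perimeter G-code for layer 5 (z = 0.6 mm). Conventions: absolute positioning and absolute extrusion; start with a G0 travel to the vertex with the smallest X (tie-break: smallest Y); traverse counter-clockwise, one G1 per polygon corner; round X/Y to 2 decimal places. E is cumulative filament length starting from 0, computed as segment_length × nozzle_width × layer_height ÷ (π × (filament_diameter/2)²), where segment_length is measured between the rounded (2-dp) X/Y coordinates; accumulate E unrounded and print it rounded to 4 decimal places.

At z = 0.6 mm: the r=12 cylinder gives a regular 8-gon of circumradius 12 (constant along its height); the cube at (15, 10.5) does not reach this height (z outside [2.5, 21.5]); the cylinder at (1.5, -3.5) is absent (z outside [1, 16.5]); Merging all regions: only the r=12 cylinder is present, so the union is just that shape — 1 connected region. The outline is a single polygon with 8 vertices. Extrusion per mm of travel: 0.6 × 0.12 / (π × 0.875²) = 0.029934. Accumulating E over each segment gives final E = 2.2000.

G0 X-12.00 Y0.00 Z0.60
G1 X-8.49 Y-8.49 E0.2750
G1 X0.00 Y-12.00 E0.5500
G1 X8.49 Y-8.49 E0.8250
G1 X12.00 Y0.00 E1.1000
G1 X8.49 Y8.49 E1.3750
G1 X0.00 Y12.00 E1.6500
G1 X-8.49 Y8.49 E1.9250
G1 X-12.00 Y0.00 E2.2000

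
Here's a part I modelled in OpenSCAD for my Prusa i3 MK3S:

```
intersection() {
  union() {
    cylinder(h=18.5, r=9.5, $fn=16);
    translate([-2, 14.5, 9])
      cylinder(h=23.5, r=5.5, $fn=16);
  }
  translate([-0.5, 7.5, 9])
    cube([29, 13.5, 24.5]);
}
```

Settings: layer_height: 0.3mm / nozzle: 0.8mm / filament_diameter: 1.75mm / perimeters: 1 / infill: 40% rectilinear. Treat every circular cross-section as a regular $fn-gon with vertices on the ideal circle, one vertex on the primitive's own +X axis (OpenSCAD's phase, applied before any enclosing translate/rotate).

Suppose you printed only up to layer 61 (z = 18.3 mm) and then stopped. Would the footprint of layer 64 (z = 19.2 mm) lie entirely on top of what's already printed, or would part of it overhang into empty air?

entirely on top

Compare the two slices. At z = 18.3: the r=9.5 cylinder gives a regular 16-gon of circumradius 9.5 (constant along its height) (area = (16/2)·9.500²·sin(360°/16) = 276.30 mm²); the cylinder at (-2, 14.5): section is a regular 16-gon, circumradius r=5.5 (area = (16/2)·5.500²·sin(360°/16) = 92.61 mm²); Taking the union: the regions partially overlap — summed areas 368.91 mm² minus the doubly-counted overlap 0.23 mm² gives 368.68 mm² — area = 368.68 mm²; the cube at (-0.5, 7.5) is present — its section is the full 29×13.5 rectangle (area 391.50 mm²); Keeping only the common overlap: the 29×13.5 cube at (-0.5, 7.5) partially overlaps the result so far; clipping to the common part keeps 38.34 mm² — area = 38.34 mm². At z = 19.2: the cylinder is not intersected at this z (z outside [0, 18.5]); the cylinder at (-2, 14.5): section is a regular 16-gon, circumradius r=5.5 (area = (16/2)·5.500²·sin(360°/16) = 92.61 mm²); Merging all regions: only the r=5.5 cylinder at (-2, 14.5) is present, so the union is just that shape — area = 92.61 mm²; the cube at (-0.5, 7.5) is present — its section is the full 29×13.5 rectangle (area 391.50 mm²); Keeping only the common overlap: the 29×13.5 cube at (-0.5, 7.5) partially overlaps that combined region; clipping to the common part keeps 30.25 mm² — area = 30.25 mm². Checking containment: the cross-section at z = 19.2 is a subset of the cross-section at z = 18.3.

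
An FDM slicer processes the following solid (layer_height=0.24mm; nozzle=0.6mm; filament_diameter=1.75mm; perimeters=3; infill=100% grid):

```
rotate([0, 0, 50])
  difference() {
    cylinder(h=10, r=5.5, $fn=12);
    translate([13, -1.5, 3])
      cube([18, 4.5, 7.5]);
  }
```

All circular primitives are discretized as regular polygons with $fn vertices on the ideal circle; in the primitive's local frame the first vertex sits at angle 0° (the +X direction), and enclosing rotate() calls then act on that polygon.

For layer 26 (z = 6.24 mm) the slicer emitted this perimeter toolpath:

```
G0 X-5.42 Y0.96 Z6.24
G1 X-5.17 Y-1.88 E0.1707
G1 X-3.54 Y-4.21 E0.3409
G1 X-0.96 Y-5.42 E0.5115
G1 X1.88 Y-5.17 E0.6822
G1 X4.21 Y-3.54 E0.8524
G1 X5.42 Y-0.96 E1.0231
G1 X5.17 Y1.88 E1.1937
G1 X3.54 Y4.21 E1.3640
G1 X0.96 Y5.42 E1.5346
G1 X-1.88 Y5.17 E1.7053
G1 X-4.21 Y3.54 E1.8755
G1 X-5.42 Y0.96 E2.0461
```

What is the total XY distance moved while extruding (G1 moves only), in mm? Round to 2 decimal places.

34.18 mm

Sum the Euclidean lengths of each G1 segment: total = 34.18 mm.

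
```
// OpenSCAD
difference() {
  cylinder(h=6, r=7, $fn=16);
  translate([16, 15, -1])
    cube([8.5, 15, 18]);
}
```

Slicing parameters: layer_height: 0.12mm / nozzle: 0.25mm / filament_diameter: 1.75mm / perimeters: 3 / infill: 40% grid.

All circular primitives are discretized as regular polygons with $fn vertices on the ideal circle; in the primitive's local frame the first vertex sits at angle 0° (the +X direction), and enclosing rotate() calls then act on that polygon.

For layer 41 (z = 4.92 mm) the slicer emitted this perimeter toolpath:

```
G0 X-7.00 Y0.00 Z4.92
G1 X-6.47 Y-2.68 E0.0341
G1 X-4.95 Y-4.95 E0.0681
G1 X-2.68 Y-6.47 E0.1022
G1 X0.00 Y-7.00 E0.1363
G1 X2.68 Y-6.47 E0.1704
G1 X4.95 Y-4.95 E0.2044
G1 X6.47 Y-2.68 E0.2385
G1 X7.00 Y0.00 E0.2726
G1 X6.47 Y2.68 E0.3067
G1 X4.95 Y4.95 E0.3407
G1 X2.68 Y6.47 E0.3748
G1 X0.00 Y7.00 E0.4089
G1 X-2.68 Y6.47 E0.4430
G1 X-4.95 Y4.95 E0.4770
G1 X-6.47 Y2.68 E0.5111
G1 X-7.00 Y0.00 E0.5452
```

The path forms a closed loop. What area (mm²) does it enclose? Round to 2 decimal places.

Apply the shoelace formula to the sequence of (X, Y) vertices; enclosed area = 150.08 mm².

150.08 mm²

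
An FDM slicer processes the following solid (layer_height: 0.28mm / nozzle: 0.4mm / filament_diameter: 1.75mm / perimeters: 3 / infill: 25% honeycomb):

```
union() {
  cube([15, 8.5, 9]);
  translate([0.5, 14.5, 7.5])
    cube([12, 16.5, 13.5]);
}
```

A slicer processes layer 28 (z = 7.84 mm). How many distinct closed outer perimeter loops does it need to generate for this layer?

At z = 7.84 mm: the cube (footprint 15×8.5) is included at this height; the 12×16.5 cube at (0.5, 14.5) contributes its full rectangle; Merging all regions: the 2 present regions are separate (no shared area or edge), so areas and boundary lengths simply add and each stays a separate island — 2 connected regions. The result has 2 disconnected regions.

2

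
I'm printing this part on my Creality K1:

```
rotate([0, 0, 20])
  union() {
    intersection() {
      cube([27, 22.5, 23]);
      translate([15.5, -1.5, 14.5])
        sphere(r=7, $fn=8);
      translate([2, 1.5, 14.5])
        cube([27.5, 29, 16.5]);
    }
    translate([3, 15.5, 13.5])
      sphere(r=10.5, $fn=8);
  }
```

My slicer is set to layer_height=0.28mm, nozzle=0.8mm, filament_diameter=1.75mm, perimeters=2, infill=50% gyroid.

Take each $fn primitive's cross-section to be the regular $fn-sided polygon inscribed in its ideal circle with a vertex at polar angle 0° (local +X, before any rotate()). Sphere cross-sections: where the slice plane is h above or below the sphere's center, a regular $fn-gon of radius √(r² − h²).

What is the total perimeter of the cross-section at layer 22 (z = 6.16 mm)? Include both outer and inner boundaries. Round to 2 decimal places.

45.97 mm

At z = 6.16 mm: the 27×22.5 cube contributes its full rectangle (perimeter 99.00 mm); the sphere at (15.5, -1.5) does not reach this height (|z−center|=8.340 > r=7); the cube at (2, 1.5) is not intersected at this z (z outside [14.5, 31]); After intersecting: at least one operand is absent at this height, so nothing remains; the sphere at (3, 15.5): section is a regular 8-gon, circumradius = √(r²−h²) = √(10.5²−7.34²) = 7.508 (perimeter = 2·8·7.508·sin(180°/8) = 45.97 mm); Merging all regions: only the r=10.5 sphere at (3, 15.5) is present, so the union is just that shape — boundary = 45.97 mm; (whole slice rotated 20° about Z — lengths, areas and connectivity unchanged). Overall, the cross-section is a single solid region. Total boundary length (outer) = 45.97 mm.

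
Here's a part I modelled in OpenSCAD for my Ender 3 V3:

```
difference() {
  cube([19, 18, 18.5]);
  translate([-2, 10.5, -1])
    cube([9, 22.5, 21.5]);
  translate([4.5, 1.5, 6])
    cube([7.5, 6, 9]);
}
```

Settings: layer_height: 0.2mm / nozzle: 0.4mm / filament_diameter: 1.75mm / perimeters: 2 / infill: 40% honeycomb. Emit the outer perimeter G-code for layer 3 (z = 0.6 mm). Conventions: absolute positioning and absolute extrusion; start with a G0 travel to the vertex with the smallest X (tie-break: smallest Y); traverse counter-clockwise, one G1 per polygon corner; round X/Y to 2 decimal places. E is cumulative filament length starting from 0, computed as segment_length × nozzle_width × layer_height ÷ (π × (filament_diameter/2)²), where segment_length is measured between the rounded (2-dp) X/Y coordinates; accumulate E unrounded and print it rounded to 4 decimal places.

G0 X0.00 Y0.00 Z0.60
G1 X19.00 Y0.00 E0.6319
G1 X19.00 Y18.00 E1.2306
G1 X7.00 Y18.00 E1.6297
G1 X7.00 Y10.50 E1.8792
G1 X0.00 Y10.50 E2.1120
G1 X0.00 Y0.00 E2.4612

At z = 0.6 mm: the 19×18 cube contributes its full rectangle; the cube at (-2, 10.5) (footprint 9×22.5) is included at this height; the cube at (4.5, 1.5) is not intersected at this z (z outside [6, 15]); After the difference (first − rest): starting from the 19×18 cube, the 9×22.5 cube at (-2, 10.5) partially overlaps it — only the 52.50 mm² overlap (of its 202.50 mm²) is removed, clipping the outline — 1 connected region. The outline is a single polygon with 6 vertices. Extrusion per mm of travel: 0.4 × 0.2 / (π × 0.875²) = 0.033260. Accumulating E over each segment gives final E = 2.4612.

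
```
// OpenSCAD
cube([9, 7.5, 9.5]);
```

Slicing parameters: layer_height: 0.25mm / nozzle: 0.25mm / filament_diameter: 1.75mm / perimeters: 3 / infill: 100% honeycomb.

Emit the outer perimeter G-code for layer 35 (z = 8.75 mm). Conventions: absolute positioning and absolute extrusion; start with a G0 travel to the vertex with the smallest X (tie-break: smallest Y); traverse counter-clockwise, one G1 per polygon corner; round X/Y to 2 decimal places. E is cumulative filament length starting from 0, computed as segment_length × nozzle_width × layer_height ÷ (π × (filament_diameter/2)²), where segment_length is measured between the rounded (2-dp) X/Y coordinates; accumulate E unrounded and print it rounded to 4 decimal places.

G0 X0.00 Y0.00 Z8.75
G1 X9.00 Y0.00 E0.2339
G1 X9.00 Y7.50 E0.4287
G1 X0.00 Y7.50 E0.6626
G1 X0.00 Y0.00 E0.8575

At z = 8.75 mm: the 9×7.5 cube contributes its full rectangle. The outline is a single polygon with 4 vertices. Extrusion per mm of travel: 0.25 × 0.25 / (π × 0.875²) = 0.025984. Accumulating E over each segment gives final E = 0.8575.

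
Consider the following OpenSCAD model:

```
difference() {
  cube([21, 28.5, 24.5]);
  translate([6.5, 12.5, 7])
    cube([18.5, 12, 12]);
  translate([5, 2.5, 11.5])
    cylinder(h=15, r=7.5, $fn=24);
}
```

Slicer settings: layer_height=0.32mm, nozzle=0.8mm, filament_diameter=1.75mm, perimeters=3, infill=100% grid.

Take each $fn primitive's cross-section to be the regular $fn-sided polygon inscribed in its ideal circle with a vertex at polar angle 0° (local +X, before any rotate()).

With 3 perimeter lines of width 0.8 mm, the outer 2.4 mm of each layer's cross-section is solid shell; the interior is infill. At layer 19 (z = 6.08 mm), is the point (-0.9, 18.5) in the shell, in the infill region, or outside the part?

At z = 6.08 mm: the 21×28.5 cube contributes its full rectangle; the cube at (6.5, 12.5) is not intersected at this z (z outside [7, 19]); the cylinder at (5, 2.5) does not reach this height (z outside [11.5, 26.5]); Taking the first minus the rest: none of the subtracted shapes is present at this height, so the 21×28.5 cube is unchanged — 1 connected region. Overall, the cross-section is a single solid region. The nearest boundary edge runs (0.00, 28.50)→(0.00, 0.00); distance from the point to it = 0.90 mm. The point is not inside any of the regions above, so it lies outside the cross-section (0.90 mm from the nearest boundary).

outside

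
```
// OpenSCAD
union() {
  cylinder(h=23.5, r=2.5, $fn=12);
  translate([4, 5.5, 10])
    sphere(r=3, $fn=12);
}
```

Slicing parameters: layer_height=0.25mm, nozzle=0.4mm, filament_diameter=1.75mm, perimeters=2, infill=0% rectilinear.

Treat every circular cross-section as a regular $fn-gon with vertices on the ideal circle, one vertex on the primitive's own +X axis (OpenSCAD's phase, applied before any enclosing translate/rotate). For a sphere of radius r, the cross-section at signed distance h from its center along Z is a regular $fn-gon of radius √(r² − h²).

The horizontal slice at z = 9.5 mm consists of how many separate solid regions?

2

At z = 9.5 mm: the r=2.5 cylinder contributes a regular 12-gon of circumradius 2.5; the r=3 sphere at (4, 5.5) contributes a regular 12-gon of circumradius √(3²−0.5²) = 2.958; Merging all regions: the 2 present regions are separate (no shared area or edge), so areas and boundary lengths simply add and each stays a separate island — 2 connected regions. The result has 2 disconnected regions.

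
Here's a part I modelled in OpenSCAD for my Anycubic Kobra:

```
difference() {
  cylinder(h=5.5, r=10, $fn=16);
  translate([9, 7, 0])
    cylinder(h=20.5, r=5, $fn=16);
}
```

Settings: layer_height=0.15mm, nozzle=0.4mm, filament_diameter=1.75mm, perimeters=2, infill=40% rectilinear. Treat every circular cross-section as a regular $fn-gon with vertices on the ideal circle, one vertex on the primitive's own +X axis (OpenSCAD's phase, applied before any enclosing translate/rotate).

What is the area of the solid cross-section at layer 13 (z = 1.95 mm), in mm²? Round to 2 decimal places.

At z = 1.95 mm: the r=10 cylinder gives a regular 16-gon of circumradius 10 (constant along its height) (area = (16/2)·10.000²·sin(360°/16) = 306.15 mm²); the r=5 cylinder at (9, 7) contributes a regular 16-gon of circumradius 5 (area = (16/2)·5.000²·sin(360°/16) = 76.54 mm²); Taking the first minus the rest: starting from the r=10 cylinder (306.15 mm²), the r=5 cylinder at (9, 7) partially overlaps it — only the 20.24 mm² overlap (of its 76.54 mm²) is removed, clipping the outline — area = 285.91 mm². Overall, the cross-section is a single solid region. Net area = 285.91 mm².

285.91 mm²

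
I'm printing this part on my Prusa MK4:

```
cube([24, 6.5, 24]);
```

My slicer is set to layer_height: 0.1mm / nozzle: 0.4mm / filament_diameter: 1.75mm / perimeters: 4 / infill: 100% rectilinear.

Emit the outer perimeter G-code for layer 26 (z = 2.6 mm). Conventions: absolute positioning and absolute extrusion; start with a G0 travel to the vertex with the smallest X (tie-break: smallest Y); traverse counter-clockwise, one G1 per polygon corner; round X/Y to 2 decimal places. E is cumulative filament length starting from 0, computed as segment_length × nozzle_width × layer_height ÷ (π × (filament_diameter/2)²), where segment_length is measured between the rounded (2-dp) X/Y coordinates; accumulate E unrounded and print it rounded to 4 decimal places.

G0 X0.00 Y0.00 Z2.60
G1 X24.00 Y0.00 E0.3991
G1 X24.00 Y6.50 E0.5072
G1 X0.00 Y6.50 E0.9063
G1 X0.00 Y0.00 E1.0144

At z = 2.6 mm: the 24×6.5 cube contributes its full rectangle. The outline is a single polygon with 4 vertices. Extrusion per mm of travel: 0.4 × 0.1 / (π × 0.875²) = 0.016630. Accumulating E over each segment gives final E = 1.0144.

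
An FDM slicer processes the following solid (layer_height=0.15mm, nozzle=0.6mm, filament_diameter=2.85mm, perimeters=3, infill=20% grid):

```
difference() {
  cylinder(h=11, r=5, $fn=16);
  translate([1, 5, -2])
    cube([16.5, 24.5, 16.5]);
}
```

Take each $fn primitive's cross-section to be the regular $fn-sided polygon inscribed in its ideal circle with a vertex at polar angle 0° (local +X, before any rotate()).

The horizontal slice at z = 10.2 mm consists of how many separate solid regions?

1

At z = 10.2 mm: the r=5 cylinder gives a regular 16-gon of circumradius 5 (constant along its height); the cube at (1, 5) is present — its section is the full 16.5×24.5 rectangle; Subtracting the remaining from the first: starting from the r=5 cylinder, the 16.5×24.5 cube at (1, 5) misses the remaining region (no effect) — 1 connected region. The result has 1 disconnected region.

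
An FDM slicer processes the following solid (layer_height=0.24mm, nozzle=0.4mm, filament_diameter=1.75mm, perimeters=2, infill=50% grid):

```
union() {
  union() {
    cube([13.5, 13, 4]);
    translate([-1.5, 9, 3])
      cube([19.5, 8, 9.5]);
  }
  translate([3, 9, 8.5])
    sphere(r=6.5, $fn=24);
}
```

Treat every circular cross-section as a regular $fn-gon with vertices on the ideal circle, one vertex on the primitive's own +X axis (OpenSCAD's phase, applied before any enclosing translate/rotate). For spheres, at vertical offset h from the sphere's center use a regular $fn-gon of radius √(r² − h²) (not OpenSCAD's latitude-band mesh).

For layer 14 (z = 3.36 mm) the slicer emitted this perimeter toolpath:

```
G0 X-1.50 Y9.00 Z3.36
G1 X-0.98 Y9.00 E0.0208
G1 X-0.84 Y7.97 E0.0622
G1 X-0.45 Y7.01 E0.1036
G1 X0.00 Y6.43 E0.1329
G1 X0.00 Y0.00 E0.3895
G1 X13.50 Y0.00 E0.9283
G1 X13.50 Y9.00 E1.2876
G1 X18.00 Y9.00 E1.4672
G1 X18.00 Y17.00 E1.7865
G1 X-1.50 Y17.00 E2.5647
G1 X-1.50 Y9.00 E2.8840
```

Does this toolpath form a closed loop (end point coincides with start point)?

yes

Start point (G0): (-1.50, 9.00). End point (last G1): the path returns to the start — closed.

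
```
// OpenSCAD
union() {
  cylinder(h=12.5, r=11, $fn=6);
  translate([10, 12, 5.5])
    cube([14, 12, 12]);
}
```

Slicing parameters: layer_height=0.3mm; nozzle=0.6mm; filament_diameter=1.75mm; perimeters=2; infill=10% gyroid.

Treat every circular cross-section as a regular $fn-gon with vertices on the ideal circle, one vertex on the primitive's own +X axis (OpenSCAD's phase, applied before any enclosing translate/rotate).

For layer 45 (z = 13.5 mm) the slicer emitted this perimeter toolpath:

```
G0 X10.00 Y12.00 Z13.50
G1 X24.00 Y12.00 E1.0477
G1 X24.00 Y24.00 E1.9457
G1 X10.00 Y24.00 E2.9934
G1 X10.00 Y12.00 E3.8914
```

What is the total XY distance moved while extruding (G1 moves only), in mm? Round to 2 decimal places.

Sum the Euclidean lengths of each G1 segment: total = 52.00 mm.

52.00 mm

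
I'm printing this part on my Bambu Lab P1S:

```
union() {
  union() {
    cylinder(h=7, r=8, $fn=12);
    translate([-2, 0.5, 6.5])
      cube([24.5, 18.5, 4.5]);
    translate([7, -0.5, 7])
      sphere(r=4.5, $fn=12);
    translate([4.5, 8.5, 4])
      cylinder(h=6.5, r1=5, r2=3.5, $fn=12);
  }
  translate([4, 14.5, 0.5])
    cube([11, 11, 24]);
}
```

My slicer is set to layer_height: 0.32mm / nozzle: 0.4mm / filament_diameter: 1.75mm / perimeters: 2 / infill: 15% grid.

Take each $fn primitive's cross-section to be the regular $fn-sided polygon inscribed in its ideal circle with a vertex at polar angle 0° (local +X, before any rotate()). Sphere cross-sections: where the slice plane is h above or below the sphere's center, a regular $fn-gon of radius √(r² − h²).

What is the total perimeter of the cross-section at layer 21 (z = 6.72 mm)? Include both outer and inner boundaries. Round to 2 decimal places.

117.66 mm

At z = 6.72 mm: the r=8 cylinder contributes a regular 12-gon of circumradius 8 (perimeter = 2·12·8.000·sin(180°/12) = 49.69 mm); the cube at (-2, 0.5) (footprint 24.5×18.5) is included at this height (perimeter 86.00 mm); the r=4.5 sphere at (7, -0.5) contributes a regular 12-gon of circumradius √(4.5²−0.28²) = 4.491 (perimeter = 2·12·4.491·sin(180°/12) = 27.90 mm); the cone at (4.5, 8.5) (r1=5→r2=3.5) has section circumradius 4.372 here — a regular 12-gon (perimeter = 2·12·4.372·sin(180°/12) = 27.16 mm); Combining (union): the regions partially overlap (shared area 158.76 mm²), so the edge portions inside another operand are dropped and the merged outline is re-measured after clipping — boundary = 104.66 mm; the cube at (4, 14.5) (footprint 11×11) is included at this height (perimeter 44.00 mm); Merging all regions: the regions partially overlap (shared area 49.50 mm²), so the edge portions inside another operand are dropped and the merged outline is re-measured after clipping — boundary = 117.66 mm. Overall, the cross-section is a single solid region. Total boundary length (outer) = 117.66 mm.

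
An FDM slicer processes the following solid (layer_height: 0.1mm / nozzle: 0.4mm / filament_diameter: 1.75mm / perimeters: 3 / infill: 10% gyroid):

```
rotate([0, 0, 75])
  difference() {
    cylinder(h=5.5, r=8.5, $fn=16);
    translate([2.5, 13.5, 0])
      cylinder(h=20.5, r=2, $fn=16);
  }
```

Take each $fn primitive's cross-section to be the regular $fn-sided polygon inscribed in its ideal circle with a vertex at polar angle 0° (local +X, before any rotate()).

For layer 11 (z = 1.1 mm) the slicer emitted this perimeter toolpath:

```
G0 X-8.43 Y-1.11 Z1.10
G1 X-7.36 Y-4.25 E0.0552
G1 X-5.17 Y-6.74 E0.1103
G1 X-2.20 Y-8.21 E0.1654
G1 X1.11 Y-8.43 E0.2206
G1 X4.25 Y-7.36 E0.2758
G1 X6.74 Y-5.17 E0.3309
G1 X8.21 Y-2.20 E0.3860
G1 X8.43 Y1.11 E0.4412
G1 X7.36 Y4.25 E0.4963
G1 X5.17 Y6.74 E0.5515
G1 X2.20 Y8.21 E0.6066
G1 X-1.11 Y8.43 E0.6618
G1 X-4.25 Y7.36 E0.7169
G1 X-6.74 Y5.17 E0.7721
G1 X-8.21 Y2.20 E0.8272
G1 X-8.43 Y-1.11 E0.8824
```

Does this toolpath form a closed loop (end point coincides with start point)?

Start point (G0): (-8.43, -1.11). End point (last G1): the path returns to the start — closed.

yes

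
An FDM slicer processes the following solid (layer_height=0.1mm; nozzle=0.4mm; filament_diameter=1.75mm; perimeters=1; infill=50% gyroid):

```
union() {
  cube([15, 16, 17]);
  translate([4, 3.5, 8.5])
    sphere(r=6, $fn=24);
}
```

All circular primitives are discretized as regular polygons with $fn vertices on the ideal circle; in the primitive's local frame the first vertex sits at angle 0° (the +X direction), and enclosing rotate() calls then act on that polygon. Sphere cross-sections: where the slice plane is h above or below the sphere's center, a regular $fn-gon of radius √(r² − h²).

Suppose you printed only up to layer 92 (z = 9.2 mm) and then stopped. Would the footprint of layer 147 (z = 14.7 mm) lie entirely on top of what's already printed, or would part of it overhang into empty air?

Compare the two slices. At z = 9.2: the cube is present — its section is the full 15×16 rectangle (area 240.00 mm²); the r=6 sphere at (4, 3.5) contributes a regular 24-gon of circumradius √(6²−0.7²) = 5.959 (area = (24/2)·5.959²·sin(360°/24) = 110.29 mm²); Merging all regions: the regions partially overlap — summed areas 350.29 mm² minus the doubly-counted overlap 82.78 mm² gives 267.51 mm² — area = 267.51 mm². At z = 14.7: the cube is present — its section is the full 15×16 rectangle (area 240.00 mm²); the sphere at (4, 3.5) is not intersected at this z (|z−center|=6.200 > r=6); Combining (union): only the 15×16 cube is present, so the union is just that shape — area = 240.00 mm². Checking containment: the cross-section at z = 14.7 is a subset of the cross-section at z = 9.2.

entirely on top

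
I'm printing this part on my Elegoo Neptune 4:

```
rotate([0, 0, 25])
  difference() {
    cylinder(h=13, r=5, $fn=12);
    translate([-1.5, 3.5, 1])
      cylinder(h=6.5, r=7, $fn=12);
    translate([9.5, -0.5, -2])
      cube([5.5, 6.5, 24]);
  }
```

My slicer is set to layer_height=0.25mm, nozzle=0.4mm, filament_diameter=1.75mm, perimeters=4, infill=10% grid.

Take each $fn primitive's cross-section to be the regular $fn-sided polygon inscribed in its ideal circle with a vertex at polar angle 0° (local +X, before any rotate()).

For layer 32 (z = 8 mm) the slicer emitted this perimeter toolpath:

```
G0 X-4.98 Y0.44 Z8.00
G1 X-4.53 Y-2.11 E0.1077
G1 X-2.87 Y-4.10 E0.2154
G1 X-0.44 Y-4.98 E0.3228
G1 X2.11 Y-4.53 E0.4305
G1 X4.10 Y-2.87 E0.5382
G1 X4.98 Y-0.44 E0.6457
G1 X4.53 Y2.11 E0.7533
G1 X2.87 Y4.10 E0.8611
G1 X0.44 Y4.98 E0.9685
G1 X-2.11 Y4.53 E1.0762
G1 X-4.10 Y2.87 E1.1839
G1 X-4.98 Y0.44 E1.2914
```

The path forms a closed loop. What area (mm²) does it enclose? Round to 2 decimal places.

Apply the shoelace formula to the sequence of (X, Y) vertices; enclosed area = 75.01 mm².

75.01 mm²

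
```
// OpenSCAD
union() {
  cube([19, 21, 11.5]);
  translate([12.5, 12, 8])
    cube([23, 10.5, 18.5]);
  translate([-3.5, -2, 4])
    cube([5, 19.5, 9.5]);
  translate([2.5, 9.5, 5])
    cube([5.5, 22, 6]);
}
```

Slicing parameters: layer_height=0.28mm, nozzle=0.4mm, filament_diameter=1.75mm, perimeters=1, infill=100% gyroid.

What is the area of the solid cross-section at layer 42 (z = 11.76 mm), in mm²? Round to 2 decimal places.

At z = 11.76 mm: the cube is absent (z outside [0, 11.5]); the 23×10.5 cube at (12.5, 12) contributes its full rectangle (area 241.50 mm²); the 5×19.5 cube at (-3.5, -2) contributes its full rectangle (area 97.50 mm²); the cube at (2.5, 9.5) is absent (z outside [5, 11]); Taking the union: the 2 present regions are separate (no shared area or edge), so areas and boundary lengths simply add and each stays a separate island — area = 339.00 mm². Overall, the cross-section has 2 separate islands. Net area = 339.00 mm².

339.00 mm²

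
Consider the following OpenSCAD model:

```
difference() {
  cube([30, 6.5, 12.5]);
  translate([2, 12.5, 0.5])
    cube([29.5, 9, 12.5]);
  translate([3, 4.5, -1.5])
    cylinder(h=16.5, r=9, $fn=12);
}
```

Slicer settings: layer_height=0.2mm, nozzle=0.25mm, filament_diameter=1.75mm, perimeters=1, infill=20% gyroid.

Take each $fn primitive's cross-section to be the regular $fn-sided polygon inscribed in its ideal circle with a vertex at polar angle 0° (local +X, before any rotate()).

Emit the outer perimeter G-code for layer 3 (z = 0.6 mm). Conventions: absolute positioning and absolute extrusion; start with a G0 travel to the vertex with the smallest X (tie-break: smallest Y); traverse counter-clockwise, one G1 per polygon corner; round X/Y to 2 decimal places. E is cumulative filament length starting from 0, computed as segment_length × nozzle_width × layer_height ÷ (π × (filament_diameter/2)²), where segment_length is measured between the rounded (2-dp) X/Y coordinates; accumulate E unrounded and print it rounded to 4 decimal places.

G0 X10.79 Y0.00 Z0.60
G1 X30.00 Y0.00 E0.3993
G1 X30.00 Y6.50 E0.5344
G1 X11.46 Y6.50 E0.9199
G1 X12.00 Y4.50 E0.9629
G1 X10.79 Y0.00 E1.0598

At z = 0.6 mm: the 30×6.5 cube contributes its full rectangle; the 29.5×9 cube at (2, 12.5) contributes its full rectangle; the cylinder at (3, 4.5): section is a regular 12-gon, circumradius r=9; Subtracting the remaining from the first: starting from the 30×6.5 cube, the 29.5×9 cube at (2, 12.5) misses the remaining region (no effect); the r=9 cylinder at (3, 4.5) partially overlaps it — only the 74.75 mm² overlap (of its 243.00 mm²) is removed, clipping the outline — 1 connected region. The outline is a single polygon with 5 vertices. Extrusion per mm of travel: 0.25 × 0.2 / (π × 0.875²) = 0.020788. Accumulating E over each segment gives final E = 1.0598.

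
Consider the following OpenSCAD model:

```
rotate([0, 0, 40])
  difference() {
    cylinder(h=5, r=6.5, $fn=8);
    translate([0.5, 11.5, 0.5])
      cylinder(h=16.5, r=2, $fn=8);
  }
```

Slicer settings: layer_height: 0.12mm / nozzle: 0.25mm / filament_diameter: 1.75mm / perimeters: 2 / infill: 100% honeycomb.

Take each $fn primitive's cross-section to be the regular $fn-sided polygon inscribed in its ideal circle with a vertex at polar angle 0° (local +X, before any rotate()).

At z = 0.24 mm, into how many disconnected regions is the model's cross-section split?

At z = 0.24 mm: the r=6.5 cylinder contributes a regular 8-gon of circumradius 6.5; the cylinder at (0.5, 11.5) is absent (z outside [0.5, 17]); Subtracting the remaining from the first: none of the subtracted shapes is present at this height, so the r=6.5 cylinder is unchanged — 1 connected region; (whole slice rotated 40° about Z — lengths, areas and connectivity unchanged). The result has 1 disconnected region.

1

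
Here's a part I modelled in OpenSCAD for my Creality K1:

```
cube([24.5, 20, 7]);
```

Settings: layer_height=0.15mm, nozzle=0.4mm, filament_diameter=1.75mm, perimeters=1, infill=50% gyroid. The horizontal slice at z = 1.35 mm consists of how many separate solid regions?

At z = 1.35 mm: the cube is present — its section is the full 24.5×20 rectangle. The result has 1 disconnected region.

1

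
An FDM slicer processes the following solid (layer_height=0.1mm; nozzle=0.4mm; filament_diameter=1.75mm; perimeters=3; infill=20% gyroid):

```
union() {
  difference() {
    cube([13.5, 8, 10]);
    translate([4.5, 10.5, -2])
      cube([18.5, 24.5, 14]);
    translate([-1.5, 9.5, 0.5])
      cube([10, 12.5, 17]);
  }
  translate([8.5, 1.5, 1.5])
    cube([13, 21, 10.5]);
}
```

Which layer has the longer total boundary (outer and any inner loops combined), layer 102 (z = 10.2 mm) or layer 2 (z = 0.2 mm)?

layer 102 (z = 10.2 mm)

Layer 102 (z = 10.2): the cube is absent (z outside [0, 10]); the cube at (4.5, 10.5) (footprint 18.5×24.5) is included at this height (perimeter 86.00 mm); the cube at (-1.5, 9.5) is present — its section is the full 10×12.5 rectangle (perimeter 45.00 mm); Subtracting the remaining from the first: the first operand is absent here, so nothing remains; the cube at (8.5, 1.5) (footprint 13×21) is included at this height (perimeter 68.00 mm); Merging all regions: only the 13×21 cube at (8.5, 1.5) is present, so the union is just that shape — boundary = 68.00 mm. So its perimeter = 68.00 mm. Layer 2 (z = 0.2): the cube is present — its section is the full 13.5×8 rectangle (perimeter 43.00 mm); the 18.5×24.5 cube at (4.5, 10.5) contributes its full rectangle (perimeter 86.00 mm); the cube at (-1.5, 9.5) is not intersected at this z (z outside [0.5, 17.5]); Taking the first minus the rest: starting from the 13.5×8 cube, the 18.5×24.5 cube at (4.5, 10.5) misses the remaining region (no effect) — boundary = 43.00 mm; the cube at (8.5, 1.5) does not reach this height (z outside [1.5, 12]); Combining (union): only the result so far is present, so the union is just that shape — boundary = 43.00 mm. So its perimeter = 43.00 mm. Layer 102 is larger (68.00 vs 43.00 mm).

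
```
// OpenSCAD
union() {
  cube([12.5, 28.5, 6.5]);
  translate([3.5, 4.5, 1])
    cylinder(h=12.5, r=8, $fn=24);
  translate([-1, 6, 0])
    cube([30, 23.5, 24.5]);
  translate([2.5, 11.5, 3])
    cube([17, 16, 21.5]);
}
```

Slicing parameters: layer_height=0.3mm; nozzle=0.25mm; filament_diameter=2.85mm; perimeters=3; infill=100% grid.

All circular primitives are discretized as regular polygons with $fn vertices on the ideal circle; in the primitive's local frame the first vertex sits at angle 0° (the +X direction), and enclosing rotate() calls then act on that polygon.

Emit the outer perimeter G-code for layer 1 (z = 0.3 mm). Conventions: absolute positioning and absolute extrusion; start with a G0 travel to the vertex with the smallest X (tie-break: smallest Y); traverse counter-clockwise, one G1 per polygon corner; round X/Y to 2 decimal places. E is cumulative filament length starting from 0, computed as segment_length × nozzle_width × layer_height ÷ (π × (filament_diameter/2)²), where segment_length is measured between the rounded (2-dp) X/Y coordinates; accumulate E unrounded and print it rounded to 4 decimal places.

G0 X-1.00 Y6.00 Z0.30
G1 X0.00 Y6.00 E0.0118
G1 X0.00 Y0.00 E0.0823
G1 X12.50 Y0.00 E0.2293
G1 X12.50 Y6.00 E0.2998
G1 X29.00 Y6.00 E0.4938
G1 X29.00 Y29.50 E0.7701
G1 X-1.00 Y29.50 E1.1228
G1 X-1.00 Y6.00 E1.3990

At z = 0.3 mm: the cube (footprint 12.5×28.5) is included at this height; the cylinder at (3.5, 4.5) is absent (z outside [1, 13.5]); the 30×23.5 cube at (-1, 6) contributes its full rectangle; the cube at (2.5, 11.5) is not intersected at this z (z outside [3, 24.5]); Combining (union): the regions partially overlap (shared area 281.25 mm²), so overlapping operands fuse into one piece — 1 connected region. The outline is a single polygon with 8 vertices. Extrusion per mm of travel: 0.25 × 0.3 / (π × 1.425²) = 0.011757. Accumulating E over each segment gives final E = 1.3990.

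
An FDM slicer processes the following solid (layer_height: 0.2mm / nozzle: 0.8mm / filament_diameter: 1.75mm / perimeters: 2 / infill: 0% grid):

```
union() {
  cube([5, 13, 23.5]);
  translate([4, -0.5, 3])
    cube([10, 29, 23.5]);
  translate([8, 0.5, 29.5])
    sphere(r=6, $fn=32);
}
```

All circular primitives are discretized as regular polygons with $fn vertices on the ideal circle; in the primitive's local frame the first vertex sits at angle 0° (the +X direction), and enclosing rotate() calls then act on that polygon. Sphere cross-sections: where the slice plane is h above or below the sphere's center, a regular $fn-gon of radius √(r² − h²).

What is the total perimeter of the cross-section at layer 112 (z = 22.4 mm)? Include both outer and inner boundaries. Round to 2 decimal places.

86.00 mm

At z = 22.4 mm: the 5×13 cube contributes its full rectangle (perimeter 36.00 mm); the cube at (4, -0.5) (footprint 10×29) is included at this height (perimeter 78.00 mm); the sphere at (8, 0.5) is not intersected at this z (|z−center|=7.100 > r=6); Taking the union: the regions partially overlap (shared area 13.00 mm²), so the edge portions inside another operand are dropped and the merged outline is re-measured after clipping — boundary = 86.00 mm. Overall, the cross-section is a single solid region. Total boundary length (outer) = 86.00 mm.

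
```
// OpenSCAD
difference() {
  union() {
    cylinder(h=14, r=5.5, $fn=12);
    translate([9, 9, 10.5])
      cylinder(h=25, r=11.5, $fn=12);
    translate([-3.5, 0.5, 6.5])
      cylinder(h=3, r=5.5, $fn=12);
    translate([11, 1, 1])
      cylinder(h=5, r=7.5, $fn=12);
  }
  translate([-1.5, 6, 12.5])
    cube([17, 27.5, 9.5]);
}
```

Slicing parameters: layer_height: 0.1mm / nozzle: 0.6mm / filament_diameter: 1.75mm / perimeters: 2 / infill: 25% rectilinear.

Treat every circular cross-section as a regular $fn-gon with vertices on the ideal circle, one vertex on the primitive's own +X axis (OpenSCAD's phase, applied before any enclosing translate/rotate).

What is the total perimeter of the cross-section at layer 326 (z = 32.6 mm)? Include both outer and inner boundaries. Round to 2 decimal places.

At z = 32.6 mm: the cylinder is absent (z outside [0, 14]); the cylinder at (9, 9): section is a regular 12-gon, circumradius r=11.5 (perimeter = 2·12·11.500·sin(180°/12) = 71.43 mm); the cylinder at (-3.5, 0.5) is absent (z outside [6.5, 9.5]); the cylinder at (11, 1) is absent (z outside [1, 6]); Taking the union: only the r=11.5 cylinder at (9, 9) is present, so the union is just that shape — boundary = 71.43 mm; the cube at (-1.5, 6) does not reach this height (z outside [12.5, 22]); After the difference (first − rest): none of the subtracted shapes is present at this height, so that combined region is unchanged — boundary = 71.43 mm. Overall, the cross-section is a single solid region. Total boundary length (outer) = 71.43 mm.

71.43 mm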